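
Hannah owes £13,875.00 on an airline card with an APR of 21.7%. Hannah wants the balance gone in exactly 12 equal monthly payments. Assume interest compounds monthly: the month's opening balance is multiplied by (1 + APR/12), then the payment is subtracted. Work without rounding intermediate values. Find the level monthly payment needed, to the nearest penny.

£1,296.62

Monthly rate r = 21.7%/12 = 1.80833% = 0.0180833.
Level-payment amortization: P = B₀·r / (1 − (1+r)^(−n)) = 13875.00·0.0180833 / (1 − 1.01808^(−12)).
Denominator 1 − (1+r)^(−12) = 0.193507996.
P = 250.906 / 0.193507996 ≈ 1296.62.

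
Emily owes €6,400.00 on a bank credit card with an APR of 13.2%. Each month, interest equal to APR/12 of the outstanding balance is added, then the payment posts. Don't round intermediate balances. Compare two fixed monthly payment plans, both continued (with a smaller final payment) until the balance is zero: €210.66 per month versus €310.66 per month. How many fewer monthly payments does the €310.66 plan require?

14 fewer payments

Monthly rate r = 13.2%/12 = 1.1% = 0.011.
At €210.66/mo: n = ⌈−ln(1 − rB₀/P)/ln(1+r)⌉ = 38 payments (last €38.10); total interest = total paid − €6,400.00 = €1,432.52.
At €310.66/mo: 24 payments (last €152.60); total interest €897.78.
Payments saved = 38 − 24 = 14.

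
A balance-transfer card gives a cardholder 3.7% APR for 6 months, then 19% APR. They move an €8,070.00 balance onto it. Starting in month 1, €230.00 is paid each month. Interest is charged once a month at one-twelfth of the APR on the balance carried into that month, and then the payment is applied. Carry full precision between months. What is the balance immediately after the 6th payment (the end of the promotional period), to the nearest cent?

€6,829.77

Promo months 1–6 at r₀ = 3.7%/12 = 0.00308333; months 7+ at r₁ = 19%/12 = 0.0158333.
After month 6: iterate B ← B·(1+r₀) − €230.00 for 6 months → €6,829.77.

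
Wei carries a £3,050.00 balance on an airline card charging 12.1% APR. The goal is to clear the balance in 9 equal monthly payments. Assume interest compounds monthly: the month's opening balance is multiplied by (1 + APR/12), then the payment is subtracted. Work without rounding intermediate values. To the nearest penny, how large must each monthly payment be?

Monthly rate r = 12.1%/12 = 1.00833% = 0.0100833.
Level-payment amortization: P = B₀·r / (1 − (1+r)^(−n)) = 3050.00·0.0100833 / (1 − 1.01008^(−9)).
Denominator 1 − (1+r)^(−9) = 0.086338861.
P = 30.7542 / 0.086338861 ≈ 356.20.

£356.20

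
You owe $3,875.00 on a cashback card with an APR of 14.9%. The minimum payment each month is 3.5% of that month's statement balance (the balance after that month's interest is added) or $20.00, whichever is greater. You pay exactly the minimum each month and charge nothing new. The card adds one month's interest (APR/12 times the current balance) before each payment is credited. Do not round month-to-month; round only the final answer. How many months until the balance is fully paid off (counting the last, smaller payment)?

118 months

Monthly rate r = 14.9%/12 = 1.24167% = 0.0124167.
While 3.5% of the post-interest balance exceeds $20.00, each month B ← (B·(1+r))·(1 − 0.035), i.e. B shrinks by the factor (1+r)·0.965 = 0.97698.
This holds for months 1–83. Entering month 84 the balance is $560.87; 3.5% of the post-interest balance is now below $20.00, so the flat $20.00 minimum applies from here.
From month 84 a fixed $20.00 at rate r clears $560.87 in 35 more payments. Total: 83 + 35 = 118 months.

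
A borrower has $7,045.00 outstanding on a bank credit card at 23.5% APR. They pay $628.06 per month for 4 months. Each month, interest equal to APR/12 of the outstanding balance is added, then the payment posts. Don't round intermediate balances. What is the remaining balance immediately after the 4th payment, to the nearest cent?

$5,026.28

Monthly rate r = 23.5%/12 = 1.95833% = 0.0195833.
Each month: B ← B·(1+r) − $628.06.
Month 1: interest $137.96; balance after payment $6,554.90.
Month 2: interest $128.37; balance after payment $6,055.21.
Month 3: interest $118.58; balance after payment $5,545.73.
Month 4: interest $108.60; balance after payment $5,026.28.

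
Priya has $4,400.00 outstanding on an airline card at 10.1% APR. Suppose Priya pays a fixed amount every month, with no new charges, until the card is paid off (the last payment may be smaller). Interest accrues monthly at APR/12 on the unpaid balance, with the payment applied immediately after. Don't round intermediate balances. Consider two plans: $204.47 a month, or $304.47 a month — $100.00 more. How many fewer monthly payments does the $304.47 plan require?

Monthly rate r = 10.1%/12 = 0.841667% = 0.00841667.
At $204.47/mo: n = ⌈−ln(1 − rB₀/P)/ln(1+r)⌉ = 24 payments (last $171.93); total interest = total paid − $4,400.00 = $474.74.
At $304.47/mo: 16 payments (last $144.47); total interest $311.52.
Payments saved = 24 − 16 = 8.

8 fewer payments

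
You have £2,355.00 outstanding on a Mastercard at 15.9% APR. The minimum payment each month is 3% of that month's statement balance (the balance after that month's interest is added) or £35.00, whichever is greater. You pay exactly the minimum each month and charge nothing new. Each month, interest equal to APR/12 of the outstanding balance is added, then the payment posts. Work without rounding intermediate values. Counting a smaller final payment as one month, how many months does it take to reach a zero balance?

85 months

Monthly rate r = 15.9%/12 = 1.325% = 0.01325.
While 3% of the post-interest balance exceeds £35.00, each month B ← (B·(1+r))·(1 − 0.03), i.e. B shrinks by the factor (1+r)·0.97 = 0.98285.
This holds for months 1–42. Entering month 43 the balance is £1,138.94; 3% of the post-interest balance is now below £35.00, so the flat £35.00 minimum applies from here.
From month 43 a fixed £35.00 at rate r clears £1,138.94 in 43 more payments. Total: 42 + 43 = 85 months.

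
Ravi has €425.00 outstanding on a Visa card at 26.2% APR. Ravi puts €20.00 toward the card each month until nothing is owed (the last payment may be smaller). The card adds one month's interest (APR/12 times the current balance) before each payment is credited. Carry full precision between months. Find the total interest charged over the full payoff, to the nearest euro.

Monthly rate r = 26.2%/12 = 2.18333% = 0.0218333.
Payoff takes n = ⌈−ln(1 − rB₀/P)/ln(1+r)⌉ = ⌈28.870⌉ = 29 payments; the last is €17.42.
Total paid = 28·€20.00 + €17.42 = €577.42.
Total interest = total paid − principal = €577.42 − €425.00 = €152.42.

€152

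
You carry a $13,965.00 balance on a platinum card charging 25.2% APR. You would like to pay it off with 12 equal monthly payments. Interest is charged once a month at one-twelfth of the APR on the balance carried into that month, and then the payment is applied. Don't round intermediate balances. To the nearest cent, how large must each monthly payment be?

$1,328.65

Monthly rate r = 25.2%/12 = 2.1% = 0.021.
Level-payment amortization: P = B₀·r / (1 − (1+r)^(−n)) = 13965.00·0.021 / (1 − 1.021^(−12)).
Denominator 1 − (1+r)^(−12) = 0.22072437.
P = 293.265 / 0.22072437 ≈ 1328.65.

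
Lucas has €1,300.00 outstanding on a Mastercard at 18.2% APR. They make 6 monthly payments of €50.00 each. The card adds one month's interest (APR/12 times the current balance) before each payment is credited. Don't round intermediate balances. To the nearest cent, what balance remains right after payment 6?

€1,111.27

Monthly rate r = 18.2%/12 = 1.51667% = 0.0151667.
Each month: B ← B·(1+r) − €50.00.
Month 1: interest €19.72; balance after payment €1,269.72.
Month 2: interest €19.26; balance after payment €1,238.97.
Month 3: interest €18.79; balance after payment €1,207.77.
Month 4: interest €18.32; balance after payment €1,176.08.
Month 5: interest €17.84; balance after payment €1,143.92.
Month 6: interest €17.35; balance after payment €1,111.27.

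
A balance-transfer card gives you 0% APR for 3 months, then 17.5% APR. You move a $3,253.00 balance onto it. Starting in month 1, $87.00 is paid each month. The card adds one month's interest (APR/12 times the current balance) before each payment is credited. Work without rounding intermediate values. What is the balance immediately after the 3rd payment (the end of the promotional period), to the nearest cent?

Promo months 1–3 at r₀ = 0%/12 = 0; months 4+ at r₁ = 17.5%/12 = 0.0145833.
After month 3 (no interest yet): B = $3,253.00 − 3·$87.00 = $2,992.00.

$2,992.00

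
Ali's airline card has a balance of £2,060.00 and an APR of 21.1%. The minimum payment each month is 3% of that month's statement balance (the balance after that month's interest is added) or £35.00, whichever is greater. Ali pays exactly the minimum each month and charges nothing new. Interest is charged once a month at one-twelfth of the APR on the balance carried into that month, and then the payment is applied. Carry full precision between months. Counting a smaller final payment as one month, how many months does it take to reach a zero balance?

Monthly rate r = 21.1%/12 = 1.75833% = 0.0175833.
While 3% of the post-interest balance exceeds £35.00, each month B ← (B·(1+r))·(1 − 0.03), i.e. B shrinks by the factor (1+r)·0.97 = 0.98706.
This holds for months 1–45. Entering month 46 the balance is £1,146.16; 3% of the post-interest balance is now below £35.00, so the flat £35.00 minimum applies from here.
From month 46 a fixed £35.00 at rate r clears £1,146.16 in 50 more payments. Total: 45 + 50 = 95 months.

95 months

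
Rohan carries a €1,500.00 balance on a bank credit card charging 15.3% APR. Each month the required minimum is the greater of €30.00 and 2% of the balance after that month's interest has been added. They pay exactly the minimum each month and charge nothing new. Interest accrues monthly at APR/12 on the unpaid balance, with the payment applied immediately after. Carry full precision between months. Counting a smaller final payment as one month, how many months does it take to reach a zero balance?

81 months

Monthly rate r = 15.3%/12 = 1.275% = 0.01275.
While 2% of the post-interest balance exceeds €30.00, each month B ← (B·(1+r))·(1 − 0.02), i.e. B shrinks by the factor (1+r)·0.98 = 0.9925.
This holds for months 1–2. Entering month 3 the balance is €1,477.57; 2% of the post-interest balance is now below €30.00, so the flat €30.00 minimum applies from here.
From month 3 a fixed €30.00 at rate r clears €1,477.57 in 79 more payments. Total: 2 + 79 = 81 months.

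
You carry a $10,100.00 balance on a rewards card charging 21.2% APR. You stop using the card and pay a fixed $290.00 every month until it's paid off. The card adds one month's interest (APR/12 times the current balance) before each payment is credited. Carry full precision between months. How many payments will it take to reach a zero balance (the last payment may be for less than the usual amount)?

Monthly rate r = 21.2%/12 = 1.76667% = 0.0176667.
Recurrence: B ← B·(1+r) − $290.00.
Month 1: interest $178.43; balance after payment $9,988.43.
Month 2: interest $176.46; balance after payment $9,874.90.
Closed form: n = −ln(1 − rB₀/P)/ln(1+r) = −ln(0.38471)/ln(1.01767) ≈ 54.547, so the balance reaches zero during payment 55.

55 payments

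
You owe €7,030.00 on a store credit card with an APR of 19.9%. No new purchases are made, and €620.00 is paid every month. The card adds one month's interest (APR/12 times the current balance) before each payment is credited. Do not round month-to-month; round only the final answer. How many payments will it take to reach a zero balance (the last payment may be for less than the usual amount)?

Monthly rate r = 19.9%/12 = 1.65833% = 0.0165833.
Recurrence: B ← B·(1+r) − €620.00.
Month 1: interest €116.58; balance after payment €6,526.58.
Month 2: interest €108.23; balance after payment €6,014.81.
Closed form: n = −ln(1 − rB₀/P)/ln(1+r) = −ln(0.81197)/ln(1.01658) ≈ 12.664, so the balance reaches zero during payment 13.

13 payments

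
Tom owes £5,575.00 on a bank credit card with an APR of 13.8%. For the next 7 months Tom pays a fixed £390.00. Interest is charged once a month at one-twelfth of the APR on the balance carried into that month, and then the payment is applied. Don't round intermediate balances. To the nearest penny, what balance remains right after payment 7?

£3,213.56

Monthly rate r = 13.8%/12 = 1.15% = 0.0115.
Each month: B ← B·(1+r) − £390.00.
Month 1: interest £64.11; balance after payment £5,249.11.
Month 2: interest £60.36; balance after payment £4,919.48.
Month 3: interest £56.57; balance after payment £4,586.05.
Month 4: interest £52.74; balance after payment £4,248.79.
Month 5: interest £48.86; balance after payment £3,907.65.
Month 6: interest £44.94; balance after payment £3,562.59.
Month 7: interest £40.97; balance after payment £3,213.56.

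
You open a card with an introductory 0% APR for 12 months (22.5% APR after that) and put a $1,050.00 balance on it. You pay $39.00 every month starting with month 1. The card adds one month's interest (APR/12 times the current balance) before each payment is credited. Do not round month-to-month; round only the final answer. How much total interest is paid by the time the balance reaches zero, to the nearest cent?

Promo months 1–12 at r₀ = 0%/12 = 0; months 13+ at r₁ = 22.5%/12 = 0.01875.
After month 12 (no interest yet): B = $1,050.00 − 12·$39.00 = $582.00.
Then at r₁ with $39.00/mo: n₂ = −ln(1 − r₁·B/P)/ln(1+r₁) ≈ 17.67 → 18 more payments.
Total paid = 29·$39.00 + $26.19 = $1,157.19; interest = $1,157.19 − $1,050.00 = $107.19.

$107.19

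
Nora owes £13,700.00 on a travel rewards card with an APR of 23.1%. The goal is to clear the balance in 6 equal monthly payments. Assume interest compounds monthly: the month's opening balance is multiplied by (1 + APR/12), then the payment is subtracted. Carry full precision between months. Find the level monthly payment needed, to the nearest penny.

£2,439.62

Monthly rate r = 23.1%/12 = 1.925% = 0.01925.
Level-payment amortization: P = B₀·r / (1 − (1+r)^(−n)) = 13700.00·0.01925 / (1 − 1.01925^(−6)).
Denominator 1 − (1+r)^(−6) = 0.108100995.
P = 263.725 / 0.108100995 ≈ 2439.62.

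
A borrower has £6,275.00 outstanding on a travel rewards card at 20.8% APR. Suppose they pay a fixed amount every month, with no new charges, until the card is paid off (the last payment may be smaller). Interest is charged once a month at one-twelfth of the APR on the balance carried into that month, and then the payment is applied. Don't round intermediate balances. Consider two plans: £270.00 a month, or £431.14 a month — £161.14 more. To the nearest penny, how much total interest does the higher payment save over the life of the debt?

£806.34

Monthly rate r = 20.8%/12 = 1.73333% = 0.0173333.
At £270.00/mo: n = ⌈−ln(1 − rB₀/P)/ln(1+r)⌉ = 31 payments (last £0.39); total interest = total paid − £6,275.00 = £1,825.39.
At £431.14/mo: 17 payments (last £395.81); total interest £1,019.05.
Interest saved = £1,825.39 − £1,019.05 = £806.34.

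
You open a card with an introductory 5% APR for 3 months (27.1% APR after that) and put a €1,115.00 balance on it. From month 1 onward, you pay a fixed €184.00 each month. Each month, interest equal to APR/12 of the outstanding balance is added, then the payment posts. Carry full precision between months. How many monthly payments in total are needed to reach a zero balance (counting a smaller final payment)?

Promo months 1–3 at r₀ = 5%/12 = 0.00416667; months 4+ at r₁ = 27.1%/12 = 0.0225833.
After month 3: iterate B ← B·(1+r₀) − €184.00 for 3 months → €574.69.
Then at r₁ with €184.00/mo: n₂ = −ln(1 − r₁·B/P)/ln(1+r₁) ≈ 3.28 → 4 more payments.

7 months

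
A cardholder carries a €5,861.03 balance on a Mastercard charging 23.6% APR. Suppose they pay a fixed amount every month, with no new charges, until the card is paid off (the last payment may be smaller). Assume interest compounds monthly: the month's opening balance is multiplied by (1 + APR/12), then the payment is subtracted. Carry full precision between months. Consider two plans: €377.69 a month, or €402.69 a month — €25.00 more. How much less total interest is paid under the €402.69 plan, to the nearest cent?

€88.81

Monthly rate r = 23.6%/12 = 1.96667% = 0.0196667.
At €377.69/mo: n = ⌈−ln(1 − rB₀/P)/ln(1+r)⌉ = 19 payments (last €263.58); total interest = total paid − €5,861.03 = €1,200.97.
At €402.69/mo: 18 payments (last €127.46); total interest €1,112.16.
Interest saved = €1,200.97 − €1,112.16 = €88.81.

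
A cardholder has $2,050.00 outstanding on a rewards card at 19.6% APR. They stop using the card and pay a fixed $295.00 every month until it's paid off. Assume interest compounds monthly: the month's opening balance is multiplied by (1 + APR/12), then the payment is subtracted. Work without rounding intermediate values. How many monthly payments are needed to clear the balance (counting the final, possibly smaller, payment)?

Monthly rate r = 19.6%/12 = 1.63333% = 0.0163333.
Recurrence: B ← B·(1+r) − $295.00.
Month 1: interest $33.48; balance after payment $1,788.48.
Month 2: interest $29.21; balance after payment $1,522.70.
Closed form: n = −ln(1 − rB₀/P)/ln(1+r) = −ln(0.8865)/ln(1.01633) ≈ 7.436, so the balance reaches zero during payment 8.

8 months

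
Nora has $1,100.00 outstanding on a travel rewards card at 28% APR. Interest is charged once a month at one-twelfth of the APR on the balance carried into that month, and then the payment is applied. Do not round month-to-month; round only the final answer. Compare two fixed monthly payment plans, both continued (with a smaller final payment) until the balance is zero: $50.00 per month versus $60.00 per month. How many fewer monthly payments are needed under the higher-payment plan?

7 fewer payments

Monthly rate r = 28%/12 = 2.33333% = 0.0233333.
At $50.00/mo: n = ⌈−ln(1 − rB₀/P)/ln(1+r)⌉ = 32 payments (last $11.27); total interest = total paid − $1,100.00 = $461.27.
At $60.00/mo: 25 payments (last $12.24); total interest $352.24.
Payments saved = 32 − 25 = 7.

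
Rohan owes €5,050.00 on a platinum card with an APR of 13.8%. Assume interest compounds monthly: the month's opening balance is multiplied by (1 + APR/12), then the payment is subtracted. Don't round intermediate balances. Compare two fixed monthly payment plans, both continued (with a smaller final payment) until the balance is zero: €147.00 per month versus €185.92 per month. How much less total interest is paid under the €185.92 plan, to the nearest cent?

Monthly rate r = 13.8%/12 = 1.15% = 0.0115.
At €147.00/mo: n = ⌈−ln(1 − rB₀/P)/ln(1+r)⌉ = 44 payments (last €140.95); total interest = total paid − €5,050.00 = €1,411.95.
At €185.92/mo: 33 payments (last €140.00); total interest €1,039.44.
Interest saved = €1,411.95 − €1,039.44 = €372.51.

€372.51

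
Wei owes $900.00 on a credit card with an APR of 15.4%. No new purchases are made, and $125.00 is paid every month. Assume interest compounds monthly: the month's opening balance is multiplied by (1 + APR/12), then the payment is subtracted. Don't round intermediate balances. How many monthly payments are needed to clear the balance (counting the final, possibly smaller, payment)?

8 months

Monthly rate r = 15.4%/12 = 1.28333% = 0.0128333.
Recurrence: B ← B·(1+r) − $125.00.
Month 1: interest $11.55; balance after payment $786.55.
Month 2: interest $10.09; balance after payment $671.64.
Closed form: n = −ln(1 − rB₀/P)/ln(1+r) = −ln(0.9076)/ln(1.01283) ≈ 7.603, so the balance reaches zero during payment 8.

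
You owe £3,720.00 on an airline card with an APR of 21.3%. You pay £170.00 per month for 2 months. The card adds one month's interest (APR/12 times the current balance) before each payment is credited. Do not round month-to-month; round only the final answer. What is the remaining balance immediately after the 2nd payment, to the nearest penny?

Monthly rate r = 21.3%/12 = 1.775% = 0.01775.
Each month: B ← B·(1+r) − £170.00.
Month 1: interest £66.03; balance after payment £3,616.03.
Month 2: interest £64.18; balance after payment £3,510.21.

£3,510.21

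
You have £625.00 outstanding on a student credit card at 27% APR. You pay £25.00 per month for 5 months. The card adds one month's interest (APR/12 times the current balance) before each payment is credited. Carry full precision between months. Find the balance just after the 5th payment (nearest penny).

Monthly rate r = 27%/12 = 2.25% = 0.0225.
Each month: B ← B·(1+r) − £25.00.
Month 1: interest £14.06; balance after payment £614.06.
Month 2: interest £13.82; balance after payment £602.88.
Month 3: interest £13.56; balance after payment £591.44.
Month 4: interest £13.31; balance after payment £579.75.
Month 5: interest £13.04; balance after payment £567.80.

£567.80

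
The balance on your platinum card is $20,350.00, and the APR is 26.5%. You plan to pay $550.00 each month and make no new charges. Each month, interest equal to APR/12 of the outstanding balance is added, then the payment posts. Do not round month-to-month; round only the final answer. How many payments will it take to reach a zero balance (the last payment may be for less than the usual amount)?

78 months

Monthly rate r = 26.5%/12 = 2.20833% = 0.0220833.
Recurrence: B ← B·(1+r) − $550.00.
Month 1: interest $449.40; balance after payment $20,249.40.
Month 2: interest $447.17; balance after payment $20,146.57.
Closed form: n = −ln(1 − rB₀/P)/ln(1+r) = −ln(0.18292)/ln(1.02208) ≈ 77.770, so the balance reaches zero during payment 78.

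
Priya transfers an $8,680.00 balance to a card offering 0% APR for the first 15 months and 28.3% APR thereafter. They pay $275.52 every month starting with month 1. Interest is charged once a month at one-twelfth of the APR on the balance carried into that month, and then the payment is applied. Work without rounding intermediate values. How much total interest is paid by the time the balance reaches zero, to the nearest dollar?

$1,281

Promo months 1–15 at r₀ = 0%/12 = 0; months 16+ at r₁ = 28.3%/12 = 0.0235833.
After month 15 (no interest yet): B = $8,680.00 − 15·$275.52 = $4,547.20.
Then at r₁ with $275.52/mo: n₂ = −ln(1 − r₁·B/P)/ln(1+r₁) ≈ 21.15 → 22 more payments.
Total paid = 36·$275.52 + $42.01 = $9,960.73; interest = $9,960.73 − $8,680.00 = $1,280.73.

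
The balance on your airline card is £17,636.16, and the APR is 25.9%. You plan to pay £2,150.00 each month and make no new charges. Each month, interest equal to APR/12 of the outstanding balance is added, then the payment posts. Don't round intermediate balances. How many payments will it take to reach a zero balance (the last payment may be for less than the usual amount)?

10 payments

Monthly rate r = 25.9%/12 = 2.15833% = 0.0215833.
Recurrence: B ← B·(1+r) − £2,150.00.
Month 1: interest £380.65; balance after payment £15,866.81.
Month 2: interest £342.46; balance after payment £14,059.27.
Closed form: n = −ln(1 − rB₀/P)/ln(1+r) = −ln(0.82295)/ln(1.02158) ≈ 9.125, so the balance reaches zero during payment 10.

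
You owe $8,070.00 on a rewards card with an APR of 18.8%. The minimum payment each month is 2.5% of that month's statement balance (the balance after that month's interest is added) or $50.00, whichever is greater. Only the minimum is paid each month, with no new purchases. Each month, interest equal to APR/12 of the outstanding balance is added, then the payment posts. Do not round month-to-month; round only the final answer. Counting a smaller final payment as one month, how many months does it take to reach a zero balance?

Monthly rate r = 18.8%/12 = 1.56667% = 0.0156667.
While 2.5% of the post-interest balance exceeds $50.00, each month B ← (B·(1+r))·(1 − 0.025), i.e. B shrinks by the factor (1+r)·0.975 = 0.99028.
This holds for months 1–145. Entering month 146 the balance is $1,956.44; 2.5% of the post-interest balance is now below $50.00, so the flat $50.00 minimum applies from here.
From month 146 a fixed $50.00 at rate r clears $1,956.44 in 62 more payments. Total: 145 + 62 = 207 months.

207 months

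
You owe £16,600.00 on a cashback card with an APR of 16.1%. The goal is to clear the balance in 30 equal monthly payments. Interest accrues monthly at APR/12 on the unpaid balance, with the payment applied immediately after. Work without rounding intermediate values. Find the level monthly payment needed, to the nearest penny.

Monthly rate r = 16.1%/12 = 1.34167% = 0.0134167.
Level-payment amortization: P = B₀·r / (1 − (1+r)^(−n)) = 16600.00·0.0134167 / (1 − 1.01342^(−30)).
Denominator 1 − (1+r)^(−30) = 0.329561837.
P = 222.717 / 0.329561837 ≈ 675.80.

£675.80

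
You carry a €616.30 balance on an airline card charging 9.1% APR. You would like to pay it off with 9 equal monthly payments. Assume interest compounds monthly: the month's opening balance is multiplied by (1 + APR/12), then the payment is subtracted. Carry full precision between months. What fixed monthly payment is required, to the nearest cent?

€71.10

Monthly rate r = 9.1%/12 = 0.758333% = 0.00758333.
Level-payment amortization: P = B₀·r / (1 − (1+r)^(−n)) = 616.30·0.00758333 / (1 − 1.00758^(−9)).
Denominator 1 − (1+r)^(−9) = 0.0657325378.
P = 4.67361 / 0.0657325378 ≈ 71.10.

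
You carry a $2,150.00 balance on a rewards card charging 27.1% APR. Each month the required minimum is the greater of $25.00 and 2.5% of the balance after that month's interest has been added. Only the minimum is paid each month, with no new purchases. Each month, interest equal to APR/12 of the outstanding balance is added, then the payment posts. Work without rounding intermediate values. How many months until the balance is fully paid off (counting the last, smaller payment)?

361 months

Monthly rate r = 27.1%/12 = 2.25833% = 0.0225833.
While 2.5% of the post-interest balance exceeds $25.00, each month B ← (B·(1+r))·(1 − 0.025), i.e. B shrinks by the factor (1+r)·0.975 = 0.99702.
This holds for months 1–264. Entering month 265 the balance is $977.50; 2.5% of the post-interest balance is now below $25.00, so the flat $25.00 minimum applies from here.
From month 265 a fixed $25.00 at rate r clears $977.50 in 97 more payments. Total: 264 + 97 = 361 months.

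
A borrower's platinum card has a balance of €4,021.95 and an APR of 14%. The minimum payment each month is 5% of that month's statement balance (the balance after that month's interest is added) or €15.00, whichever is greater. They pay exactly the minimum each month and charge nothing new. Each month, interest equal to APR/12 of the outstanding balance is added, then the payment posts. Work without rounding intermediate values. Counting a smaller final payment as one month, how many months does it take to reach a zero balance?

Monthly rate r = 14%/12 = 1.16667% = 0.0116667.
While 5% of the post-interest balance exceeds €15.00, each month B ← (B·(1+r))·(1 − 0.05), i.e. B shrinks by the factor (1+r)·0.95 = 0.96108.
This holds for months 1–66. Entering month 67 the balance is €292.86; 5% of the post-interest balance is now below €15.00, so the flat €15.00 minimum applies from here.
From month 67 a fixed €15.00 at rate r clears €292.86 in 23 more payments. Total: 66 + 23 = 89 months.

89 months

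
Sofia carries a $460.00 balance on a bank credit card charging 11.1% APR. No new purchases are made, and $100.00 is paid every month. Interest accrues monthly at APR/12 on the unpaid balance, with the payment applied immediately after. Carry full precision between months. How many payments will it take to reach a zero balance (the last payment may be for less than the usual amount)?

5 payments

Monthly rate r = 11.1%/12 = 0.925% = 0.00925.
Recurrence: B ← B·(1+r) − $100.00.
Month 1: interest $4.25; balance after payment $364.25.
Month 2: interest $3.37; balance after payment $267.62.
Month 3: interest $2.48; balance after payment $170.10.
Month 4: interest $1.57; balance after payment $71.67.
Month 5: interest $0.66; balance after payment $0.00.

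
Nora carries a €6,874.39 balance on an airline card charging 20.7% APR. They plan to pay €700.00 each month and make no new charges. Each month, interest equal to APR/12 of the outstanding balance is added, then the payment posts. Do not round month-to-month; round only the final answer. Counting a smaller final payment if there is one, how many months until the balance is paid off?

11 months

Monthly rate r = 20.7%/12 = 1.725% = 0.01725.
Recurrence: B ← B·(1+r) − €700.00.
Month 1: interest €118.58; balance after payment €6,292.97.
Month 2: interest €108.55; balance after payment €5,701.53.
Closed form: n = −ln(1 − rB₀/P)/ln(1+r) = −ln(0.8306)/ln(1.01725) ≈ 10.853, so the balance reaches zero during payment 11.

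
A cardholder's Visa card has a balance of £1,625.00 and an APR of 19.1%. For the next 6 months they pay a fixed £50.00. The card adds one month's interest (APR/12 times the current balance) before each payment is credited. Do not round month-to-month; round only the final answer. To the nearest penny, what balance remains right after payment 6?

Monthly rate r = 19.1%/12 = 1.59167% = 0.0159167.
Each month: B ← B·(1+r) − £50.00.
Month 1: interest £25.86; balance after payment £1,600.86.
Month 2: interest £25.48; balance after payment £1,576.35.
Month 3: interest £25.09; balance after payment £1,551.44.
Month 4: interest £24.69; balance after payment £1,526.13.
Month 5: interest £24.29; balance after payment £1,500.42.
Month 6: interest £23.88; balance after payment £1,474.30.

£1,474.30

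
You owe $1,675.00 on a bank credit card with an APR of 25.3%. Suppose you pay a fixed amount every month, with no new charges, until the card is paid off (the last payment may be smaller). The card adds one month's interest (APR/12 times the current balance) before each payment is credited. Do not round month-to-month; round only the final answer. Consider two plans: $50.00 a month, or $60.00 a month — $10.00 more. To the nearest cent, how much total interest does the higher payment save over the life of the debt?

$381.97

Monthly rate r = 25.3%/12 = 2.10833% = 0.0210833.
At $50.00/mo: n = ⌈−ln(1 − rB₀/P)/ln(1+r)⌉ = 59 payments (last $36.16); total interest = total paid − $1,675.00 = $1,261.16.
At $60.00/mo: 43 payments (last $34.19); total interest $879.19.
Interest saved = $1,261.16 − $879.19 = $381.97.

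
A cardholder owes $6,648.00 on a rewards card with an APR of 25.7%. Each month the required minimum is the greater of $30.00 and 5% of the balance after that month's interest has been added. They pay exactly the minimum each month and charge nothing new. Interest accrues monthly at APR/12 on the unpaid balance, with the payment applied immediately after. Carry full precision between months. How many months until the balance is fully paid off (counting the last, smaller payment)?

Monthly rate r = 25.7%/12 = 2.14167% = 0.0214167.
While 5% of the post-interest balance exceeds $30.00, each month B ← (B·(1+r))·(1 − 0.05), i.e. B shrinks by the factor (1+r)·0.95 = 0.97035.
This holds for months 1–81. Entering month 82 the balance is $580.42; 5% of the post-interest balance is now below $30.00, so the flat $30.00 minimum applies from here.
From month 82 a fixed $30.00 at rate r clears $580.42 in 26 more payments. Total: 81 + 26 = 107 months.

107 months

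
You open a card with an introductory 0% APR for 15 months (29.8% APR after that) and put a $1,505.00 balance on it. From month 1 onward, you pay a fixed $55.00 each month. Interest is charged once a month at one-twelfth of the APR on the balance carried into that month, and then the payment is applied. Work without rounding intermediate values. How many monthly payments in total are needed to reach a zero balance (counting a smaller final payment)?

30 months

Promo months 1–15 at r₀ = 0%/12 = 0; months 16+ at r₁ = 29.8%/12 = 0.0248333.
After month 15 (no interest yet): B = $1,505.00 − 15·$55.00 = $680.00.
Then at r₁ with $55.00/mo: n₂ = −ln(1 − r₁·B/P)/ln(1+r₁) ≈ 14.95 → 15 more payments.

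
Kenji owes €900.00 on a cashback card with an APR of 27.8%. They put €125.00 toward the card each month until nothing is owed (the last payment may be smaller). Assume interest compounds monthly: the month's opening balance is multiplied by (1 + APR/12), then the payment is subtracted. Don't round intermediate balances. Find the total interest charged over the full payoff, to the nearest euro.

€96

Monthly rate r = 27.8%/12 = 2.31667% = 0.0231667.
Payoff takes n = ⌈−ln(1 − rB₀/P)/ln(1+r)⌉ = ⌈7.968⌉ = 8 payments; the last is €121.02.
Total paid = 7·€125.00 + €121.02 = €996.02.
Total interest = total paid − principal = €996.02 − €900.00 = €96.02.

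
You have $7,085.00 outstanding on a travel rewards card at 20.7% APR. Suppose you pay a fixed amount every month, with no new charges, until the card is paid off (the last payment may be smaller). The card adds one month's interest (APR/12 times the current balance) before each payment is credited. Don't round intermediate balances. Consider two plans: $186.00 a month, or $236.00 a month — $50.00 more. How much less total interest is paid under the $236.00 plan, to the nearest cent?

Monthly rate r = 20.7%/12 = 1.725% = 0.01725.
At $186.00/mo: n = ⌈−ln(1 − rB₀/P)/ln(1+r)⌉ = 63 payments (last $107.71); total interest = total paid − $7,085.00 = $4,554.71.
At $236.00/mo: 43 payments (last $155.14); total interest $2,982.14.
Interest saved = $4,554.71 − $2,982.14 = $1,572.57.

$1,572.57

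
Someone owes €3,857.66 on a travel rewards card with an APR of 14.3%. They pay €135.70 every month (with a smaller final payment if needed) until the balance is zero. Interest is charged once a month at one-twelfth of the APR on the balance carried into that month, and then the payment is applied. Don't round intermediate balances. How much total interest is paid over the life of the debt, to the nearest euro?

Monthly rate r = 14.3%/12 = 1.19167% = 0.0119167.
Payoff takes n = ⌈−ln(1 − rB₀/P)/ln(1+r)⌉ = ⌈34.918⌉ = 35 payments; the last is €124.63.
Total paid = 34·€135.70 + €124.63 = €4,738.43.
Total interest = total paid − principal = €4,738.43 − €3,857.66 = €880.77.

€881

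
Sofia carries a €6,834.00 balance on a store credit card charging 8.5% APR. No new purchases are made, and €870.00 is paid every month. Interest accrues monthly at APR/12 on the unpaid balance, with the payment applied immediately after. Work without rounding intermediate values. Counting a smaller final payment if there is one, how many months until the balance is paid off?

Monthly rate r = 8.5%/12 = 0.708333% = 0.00708333.
Recurrence: B ← B·(1+r) − €870.00.
Month 1: interest €48.41; balance after payment €6,012.41.
Month 2: interest €42.59; balance after payment €5,185.00.
Closed form: n = −ln(1 − rB₀/P)/ln(1+r) = −ln(0.94436)/ln(1.00708) ≈ 8.111, so the balance reaches zero during payment 9.

9 months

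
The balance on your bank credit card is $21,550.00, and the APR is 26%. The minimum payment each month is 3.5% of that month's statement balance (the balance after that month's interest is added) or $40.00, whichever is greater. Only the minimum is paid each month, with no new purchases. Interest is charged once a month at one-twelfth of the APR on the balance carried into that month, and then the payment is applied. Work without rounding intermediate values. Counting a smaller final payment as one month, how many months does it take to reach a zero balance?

Monthly rate r = 26%/12 = 2.16667% = 0.0216667.
While 3.5% of the post-interest balance exceeds $40.00, each month B ← (B·(1+r))·(1 − 0.035), i.e. B shrinks by the factor (1+r)·0.965 = 0.98591.
This holds for months 1–209. Entering month 210 the balance is $1,109.90; 3.5% of the post-interest balance is now below $40.00, so the flat $40.00 minimum applies from here.
From month 210 a fixed $40.00 at rate r clears $1,109.90 in 43 more payments. Total: 209 + 43 = 252 months.

252 months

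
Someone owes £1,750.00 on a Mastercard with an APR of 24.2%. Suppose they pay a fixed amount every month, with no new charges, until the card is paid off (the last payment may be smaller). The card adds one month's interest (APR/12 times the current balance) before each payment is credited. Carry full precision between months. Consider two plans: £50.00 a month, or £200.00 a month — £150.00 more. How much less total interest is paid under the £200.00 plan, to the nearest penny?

Monthly rate r = 24.2%/12 = 2.01667% = 0.0201667.
At £50.00/mo: n = ⌈−ln(1 − rB₀/P)/ln(1+r)⌉ = 62 payments (last £14.33); total interest = total paid − £1,750.00 = £1,314.33.
At £200.00/mo: 10 payments (last £145.11); total interest £195.11.
Interest saved = £1,314.33 − £195.11 = £1,119.22.

£1,119.22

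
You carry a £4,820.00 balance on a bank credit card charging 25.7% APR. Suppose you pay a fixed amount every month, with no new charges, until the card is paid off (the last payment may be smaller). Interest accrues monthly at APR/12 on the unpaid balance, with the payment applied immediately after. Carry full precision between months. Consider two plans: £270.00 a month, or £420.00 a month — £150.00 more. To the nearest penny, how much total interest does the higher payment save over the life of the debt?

Monthly rate r = 25.7%/12 = 2.14167% = 0.0214167.
At £270.00/mo: n = ⌈−ln(1 − rB₀/P)/ln(1+r)⌉ = 23 payments (last £199.38); total interest = total paid − £4,820.00 = £1,319.38.
At £420.00/mo: 14 payments (last £131.70); total interest £771.70.
Interest saved = £1,319.38 − £771.70 = £547.68.

£547.68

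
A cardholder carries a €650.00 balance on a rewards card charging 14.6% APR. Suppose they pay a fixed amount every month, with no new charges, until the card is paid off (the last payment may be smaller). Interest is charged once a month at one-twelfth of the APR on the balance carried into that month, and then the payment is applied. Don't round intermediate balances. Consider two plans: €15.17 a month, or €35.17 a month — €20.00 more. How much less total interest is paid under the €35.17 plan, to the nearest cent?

€183.38

Monthly rate r = 14.6%/12 = 1.21667% = 0.0121667.
At €15.17/mo: n = ⌈−ln(1 − rB₀/P)/ln(1+r)⌉ = 61 payments (last €13.95); total interest = total paid − €650.00 = €274.15.
At €35.17/mo: 22 payments (last €2.20); total interest €90.77.
Interest saved = €274.15 − €90.77 = €183.38.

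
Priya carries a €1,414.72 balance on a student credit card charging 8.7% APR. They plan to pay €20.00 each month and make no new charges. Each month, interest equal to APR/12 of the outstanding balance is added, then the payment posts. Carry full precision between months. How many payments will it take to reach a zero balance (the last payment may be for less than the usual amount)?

Monthly rate r = 8.7%/12 = 0.725% = 0.00725.
Recurrence: B ← B·(1+r) − €20.00.
Month 1: interest €10.26; balance after payment €1,404.98.
Month 2: interest €10.19; balance after payment €1,395.16.
Closed form: n = −ln(1 − rB₀/P)/ln(1+r) = −ln(0.48716)/ln(1.00725) ≈ 99.553, so the balance reaches zero during payment 100.

100 payments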